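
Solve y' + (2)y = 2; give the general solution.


P(x) = 2, Q(x) = 2; integrating factor μ = e^(2x).
(μ y)' = 2e^(2x) ⇒ μ y = e^(2x) + C.
Divide by μ: y = 1 + Ce^(-2x).


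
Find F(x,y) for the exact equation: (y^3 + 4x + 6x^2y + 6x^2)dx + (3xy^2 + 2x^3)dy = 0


Check exactness: ∂M/∂y = 3y^2 + 6x^2 and ∂N/∂x = 3y^2 + 6x^2; equal, so the equation is exact.
Integrate M with respect to x (treating y as constant): ∫M dx = xy^3 + 2x^2 + 2x^3y + 2x^3 + h(y).
Differentiate w.r.t. y and set equal to N: all terms match, so h'(y) = 0 and h is a constant absorbed into C.
General solution: xy^3 + 2x^2 + 2x^3y + 2x^3 = C.


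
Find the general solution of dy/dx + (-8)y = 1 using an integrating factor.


P(x) = -8 ⇒ μ = e^(-8x).
(μ y)' = e^(-8x) ⇒ μ y = -(1/8)e^(-8x) + C.
Divide by μ: y = -1/8 + Ce^(8x).


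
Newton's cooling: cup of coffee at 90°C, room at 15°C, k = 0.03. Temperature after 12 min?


Newton's law: dT/dt = -k(T - T_a) has solution T(t) = T_a + (T₀ - T_a)e^(-kt).
Plug in T_a = 15, T₀ = 90, k = 0.03, t = 12: T(12) = 15 + (75)e^(-0.36) ≈ 67.3°C.


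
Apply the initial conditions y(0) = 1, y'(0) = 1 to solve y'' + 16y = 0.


Characteristic roots of r² + 16 = 0 are ±4i, so y = C₁cos(4x) + C₂sin(4x).
Apply y(0) = 1: C₁ = 1. Differentiate and apply y'(0) = 1: 4·C₂ = 1, so C₂ = 1/4.
Particular solution: y = cos(4x) + (1/4)sin(4x).


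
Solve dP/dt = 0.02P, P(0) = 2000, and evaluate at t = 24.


The ODE dP/dt = 0.02P has solution P(t) = P(0)e^(0.02t).
Substitute P(0) = 2000 and t = 24: P(24) = 2000 e^(0.48) ≈ 3232.


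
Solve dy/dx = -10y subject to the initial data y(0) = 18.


General solution of y' = -10y is y = Ce^(-10x).
Apply y(0) = 18: C = 18.
Particular solution: y = 18e^(-10x).


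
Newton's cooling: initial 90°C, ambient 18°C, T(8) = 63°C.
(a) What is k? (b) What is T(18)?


Newton's law: T(t) = T_a + (T₀ - T_a)e^(-kt).
(a) Use T(8) = 63: (63 - 18)/(90 - 18) = e^(-k·8), so k = -ln(0.625)/8 ≈ 0.0588.
(b) Apply k to t = 18: T(18) = 18 + (72)e^(-1.058) ≈ 43.0°C.


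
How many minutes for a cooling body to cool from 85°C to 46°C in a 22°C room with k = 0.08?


From T(t) = T_a + (T₀ - T_a)e^(-kt), set T(t) = 46:
(46 - 22) / (85 - 22) = e^(-0.08t), so t = -ln(0.381)/0.08 ≈ 12.1 minutes.


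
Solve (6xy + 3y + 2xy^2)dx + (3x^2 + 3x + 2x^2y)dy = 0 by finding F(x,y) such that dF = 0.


Check exactness: ∂M/∂y = 6x + 3 + 4xy and ∂N/∂x = 6x + 3 + 4xy; equal, so the equation is exact.
Integrate M with respect to x (treating y as constant): ∫M dx = 3x^2y + 3xy + x^2y^2 + h(y).
Differentiate w.r.t. y and set equal to N: all terms match, so h'(y) = 0 and h is a constant absorbed into C.
General solution: 3x^2y + 3xy + x^2y^2 = C.


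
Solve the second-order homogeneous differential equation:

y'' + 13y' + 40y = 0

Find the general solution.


Characteristic equation: r² + 13r + 40 = 0.
Factor: (r + 5)(r + 8) = 0 ⇒ r = -5, -8 (distinct real).
General solution: y = C₁e^(-5x) + C₂e^(-8x).


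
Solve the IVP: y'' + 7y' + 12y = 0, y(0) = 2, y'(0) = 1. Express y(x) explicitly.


Characteristic roots of r² + 7r + 12 = 0 are -4, -3.
General solution y = c₁ e^(-4x) + c₂ e^(-3x).
Apply y(0) = 2: c₁ + c₂ = 2. Apply y'(0) = 1: -4 c₁ - 3 c₂ = 1.
Solve: c₁ = -7, c₂ = 9.
Particular solution: y = -7e^(-4x) + 9e^(-3x).


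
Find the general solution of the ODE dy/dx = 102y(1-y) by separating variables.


Separate: dy/[y(1-y)] = 102 dx.
Partial fractions: 1/[y(1-y)] = 1/y + 1/(1-y).
Integrate: ln|y/(1-y)| = 102x + C₀.
Solve for y: y = 1/(1 + Ce^(-102x)).


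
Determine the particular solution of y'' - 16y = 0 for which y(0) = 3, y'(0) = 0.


Characteristic roots of r² - 16 = 0 are -4, 4.
General solution y = c₁ e^(-4x) + c₂ e^(4x).
Apply y(0) = 3: c₁ + c₂ = 3. Apply y'(0) = 0: -4 c₁ + 4 c₂ = 0.
Solve: c₁ = 3/2, c₂ = 3/2.
Particular solution: y = (3/2)e^(-4x) + (3/2)e^(4x).


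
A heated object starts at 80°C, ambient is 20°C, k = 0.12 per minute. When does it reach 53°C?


From T(t) = T_a + (T₀ - T_a)e^(-kt), set T(t) = 53:
(53 - 20) / (80 - 20) = e^(-0.12t), so t = -ln(0.550)/0.12 ≈ 5.0 minutes.


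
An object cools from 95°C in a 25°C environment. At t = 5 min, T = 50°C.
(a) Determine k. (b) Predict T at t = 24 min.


Newton's law: T(t) = T_a + (T₀ - T_a)e^(-kt).
(a) Use T(5) = 50: (50 - 25)/(95 - 25) = e^(-k·5), so k = -ln(0.357)/5 ≈ 0.2059.
(b) Apply k to t = 24: T(24) = 25 + (70)e^(-4.942) ≈ 25.5°C.


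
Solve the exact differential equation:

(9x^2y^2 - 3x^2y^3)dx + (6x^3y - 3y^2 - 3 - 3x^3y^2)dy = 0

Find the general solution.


Check exactness: ∂M/∂y = 18x^2y - 9x^2y^2 and ∂N/∂x = 18x^2y - 9x^2y^2; equal, so the equation is exact.
Integrate M with respect to x (treating y as constant): ∫M dx = 3x^3y^2 - x^3y^3 + h(y).
Differentiate w.r.t. y and set equal to N: the x-dependent terms already match, leaving h'(y) = -3y^2 - 3. Integrate: h(y) = -y^3 - 3y.
So F(x,y) = 3x^3y^2 - y^3 - 3y - x^3y^3.
General solution: 3x^3y^2 - y^3 - 3y - x^3y^3 = C.


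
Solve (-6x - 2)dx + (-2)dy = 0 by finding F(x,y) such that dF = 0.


Check exactness: ∂M/∂y = 0 and ∂N/∂x = 0; equal, so the equation is exact.
Integrate M with respect to x (treating y as constant): ∫M dx = -3x^2 - 2x + h(y).
Differentiate w.r.t. y and set equal to N: the x-dependent terms already match, leaving h'(y) = -2. Integrate: h(y) = -2y.
So F(x,y) = -3x^2 - 2x - 2y.
General solution: -3x^2 - 2x - 2y = C.


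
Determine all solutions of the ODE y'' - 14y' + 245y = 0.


Characteristic equation: r² - 14r + 245 = 0.
Discriminant is negative; roots r = 7 ± 14i (complex conjugate pair).
General solution uses e^(α x)(C₁ cos(β x) + C₂ sin(β x)): y = e^(7x)(C₁cos(14x) + C₂sin(14x)).


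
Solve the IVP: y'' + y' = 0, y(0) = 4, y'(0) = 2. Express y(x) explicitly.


Characteristic roots of r² + r = 0 are 0, -1.
General solution y = c₁ + c₂ e^(-x).
Apply y(0) = 4: c₁ + c₂ = 4. Apply y'(0) = 2: 0 c₁ - 1 c₂ = 2.
Solve: c₁ = 6, c₂ = -2.
Particular solution: y = 6 - 2e^(-x).


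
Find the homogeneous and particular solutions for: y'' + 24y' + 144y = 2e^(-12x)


Characteristic polynomial (r + 12)² = 0; repeated root r = -12.
y_h = (C₁ + C₂x)e^(-12x). Forcing matches the repeated root (resonance), so try y_p = Ax² e^(-12x).
Substitute and solve for A: 2A = 2, so A = 1.
General solution: y = (C₁ + C₂x + x²)e^(-12x).


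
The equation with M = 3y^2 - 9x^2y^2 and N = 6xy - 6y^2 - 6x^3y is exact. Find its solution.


Check exactness: ∂M/∂y = 6y - 18x^2y and ∂N/∂x = 6y - 18x^2y; equal, so the equation is exact.
Integrate M with respect to x (treating y as constant): ∫M dx = 3xy^2 - 3x^3y^2 + h(y).
Differentiate w.r.t. y and set equal to N: the x-dependent terms already match, leaving h'(y) = -6y^2. Integrate: h(y) = -2y^3.
So F(x,y) = 3xy^2 - 2y^3 - 3x^3y^2.
General solution: 3xy^2 - 2y^3 - 3x^3y^2 = C.


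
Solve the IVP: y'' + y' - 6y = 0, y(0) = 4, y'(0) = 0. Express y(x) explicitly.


Characteristic roots of r² + r - 6 = 0 are 2, -3.
General solution y = c₁ e^(2x) + c₂ e^(-3x).
Apply y(0) = 4: c₁ + c₂ = 4. Apply y'(0) = 0: 2 c₁ - 3 c₂ = 0.
Solve: c₁ = 12/5, c₂ = 8/5.
Particular solution: y = (12/5)e^(2x) + (8/5)e^(-3x).


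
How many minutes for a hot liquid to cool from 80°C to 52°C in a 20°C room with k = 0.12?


From T(t) = T_a + (T₀ - T_a)e^(-kt), set T(t) = 52:
(52 - 20) / (80 - 20) = e^(-0.12t), so t = -ln(0.533)/0.12 ≈ 5.2 minutes.


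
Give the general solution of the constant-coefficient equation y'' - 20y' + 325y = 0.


Characteristic equation: r² - 20r + 325 = 0.
Discriminant is negative; roots r = 10 ± 15i (complex conjugate pair).
General solution uses e^(α x)(C₁ cos(β x) + C₂ sin(β x)): y = e^(10x)(C₁cos(15x) + C₂sin(15x)).


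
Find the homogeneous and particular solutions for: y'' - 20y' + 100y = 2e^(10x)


Characteristic polynomial (r - 10)² = 0; repeated root r = 10.
y_h = (C₁ + C₂x)e^(10x). Forcing matches the repeated root (resonance), so try y_p = Ax² e^(10x).
Substitute and solve for A: 2A = 2, so A = 1.
General solution: y = (C₁ + C₂x + x²)e^(10x).


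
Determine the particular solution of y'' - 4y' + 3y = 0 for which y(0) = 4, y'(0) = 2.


Characteristic roots of r² - 4r + 3 = 0 are 3, 1.
General solution y = c₁ e^(3x) + c₂ e^(x).
Apply y(0) = 4: c₁ + c₂ = 4. Apply y'(0) = 2: 3 c₁ + 1 c₂ = 2.
Solve: c₁ = -1, c₂ = 5.
Particular solution: y = -e^(3x) + 5e^(x).


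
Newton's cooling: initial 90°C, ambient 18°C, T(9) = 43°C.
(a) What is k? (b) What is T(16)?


Newton's law: T(t) = T_a + (T₀ - T_a)e^(-kt).
(a) Use T(9) = 43: (43 - 18)/(90 - 18) = e^(-k·9), so k = -ln(0.347)/9 ≈ 0.1175.
(b) Apply k to t = 16: T(16) = 18 + (72)e^(-1.881) ≈ 29.0°C.


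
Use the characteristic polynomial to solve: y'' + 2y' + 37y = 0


Characteristic equation: r² + 2r + 37 = 0.
Discriminant is negative; roots r = -1 ± 6i (complex conjugate pair).
General solution uses e^(α x)(C₁ cos(β x) + C₂ sin(β x)): y = e^(-x)(C₁cos(6x) + C₂sin(6x)).


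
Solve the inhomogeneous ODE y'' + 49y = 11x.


Homogeneous: r² + 49 = 0 ⇒ r = ±7i, y_h = C₁cos(7x) + C₂sin(7x).
Polynomial forcing; try y_p = Ax + B. Then y_p'' + 49 y_p = 49(Ax + B) = 11x, so B = 0 and A = 11/49.
General solution: y = C₁cos(7x) + C₂sin(7x) + (11/49)x.


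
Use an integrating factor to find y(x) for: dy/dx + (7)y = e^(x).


P(x) = 7 ⇒ μ = e^(7x).
(μ y)' = e^(8x) ⇒ μ y = e^(8x)/8 + C.
Divide by μ: y = (1/8)e^(x) + Ce^(-7x).


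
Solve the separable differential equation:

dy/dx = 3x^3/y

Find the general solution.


Separate variables: y dy = 3x^3 dx.
Integrate both sides: y²/2 = (3/4)x^4 + C₀.
Multiply by 2: y² = (3/2)x^4 + C.


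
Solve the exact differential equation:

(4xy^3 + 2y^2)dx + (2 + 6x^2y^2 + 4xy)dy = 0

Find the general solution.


Check exactness: ∂M/∂y = 12xy^2 + 4y and ∂N/∂x = 12xy^2 + 4y; equal, so the equation is exact.
Integrate M with respect to x (treating y as constant): ∫M dx = 2x^2y^3 + 2xy^2 + h(y).
Differentiate w.r.t. y and set equal to N: the x-dependent terms already match, leaving h'(y) = 2. Integrate: h(y) = 2y.
So F(x,y) = 2y + 2x^2y^3 + 2xy^2.
General solution: 2y + 2x^2y^3 + 2xy^2 = C.


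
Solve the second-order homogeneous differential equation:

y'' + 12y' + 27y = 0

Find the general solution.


Characteristic equation: r² + 12r + 27 = 0.
Factor: (r + 9)(r + 3) = 0 ⇒ r = -9, -3 (distinct real).
General solution: y = C₁e^(-9x) + C₂e^(-3x).


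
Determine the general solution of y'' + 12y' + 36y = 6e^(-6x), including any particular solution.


Characteristic polynomial (r + 6)² = 0; repeated root r = -6.
y_h = (C₁ + C₂x)e^(-6x). Forcing matches the repeated root (resonance), so try y_p = Ax² e^(-6x).
Substitute and solve for A: 2A = 6, so A = 3.
General solution: y = (C₁ + C₂x + 3x²)e^(-6x).


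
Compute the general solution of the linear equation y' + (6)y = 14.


P(x) = 6, Q(x) = 14; integrating factor μ = e^(6x).
(μ y)' = 14e^(6x) ⇒ μ y = (7/3)e^(6x) + C.
Divide by μ: y = 7/3 + Ce^(-6x).


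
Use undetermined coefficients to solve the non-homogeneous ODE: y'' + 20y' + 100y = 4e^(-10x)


Characteristic polynomial (r + 10)² = 0; repeated root r = -10.
y_h = (C₁ + C₂x)e^(-10x). Forcing matches the repeated root (resonance), so try y_p = Ax² e^(-10x).
Substitute and solve for A: 2A = 4, so A = 2.
General solution: y = (C₁ + C₂x + 2x²)e^(-10x).


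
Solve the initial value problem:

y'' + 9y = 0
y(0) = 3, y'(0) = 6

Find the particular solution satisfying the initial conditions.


Characteristic roots of r² + 9 = 0 are ±3i, so y = C₁cos(3x) + C₂sin(3x).
Apply y(0) = 3: C₁ = 3. Differentiate and apply y'(0) = 6: 3·C₂ = 6, so C₂ = 2.
Particular solution: y = 3cos(3x) + 2sin(3x).


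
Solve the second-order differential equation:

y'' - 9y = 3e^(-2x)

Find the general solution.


Characteristic roots of r² - 9 = 0 are -3, 3.
y_h = C₁e^(-3x) + C₂e^(3x).
Forcing exponent -2 is not a characteristic root; try y_p = Ae^(-2x).
Substitute: A·(4 + (0)·-2 + (-9)) = A·-5 = 3, so A = -3/5.
General solution: y = C₁e^(-3x) + C₂e^(3x) - (3/5)e^(-2x).


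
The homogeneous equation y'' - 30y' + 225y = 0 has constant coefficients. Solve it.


Characteristic equation: r² - 30r + 225 = 0, i.e. (r - 15)² = 0.
Repeated root r = 15; include an x factor for the second linearly independent solution.
General solution: y = (C₁ + C₂x)e^(15x).


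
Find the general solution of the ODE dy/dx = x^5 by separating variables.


Integrate both sides with respect to x: y = ∫ x^5 dx = (1/6)x^6 + C.


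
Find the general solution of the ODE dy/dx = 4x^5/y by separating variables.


Separate variables: y dy = 4x^5 dx.
Integrate both sides: y²/2 = (2/3)x^6 + C₀.
Multiply by 2: y² = (4/3)x^6 + C.


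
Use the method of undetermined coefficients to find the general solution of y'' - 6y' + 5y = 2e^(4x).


Characteristic roots of r² - 6r + 5 = 0 are 5, 1.
y_h = C₁e^(5x) + C₂e^(x).
Forcing exponent 4 is not a characteristic root; try y_p = Ae^(4x).
Substitute: A·(16 + (-6)·4 + (5)) = A·-3 = 2, so A = -2/3.
General solution: y = C₁e^(5x) + C₂e^(x) - (2/3)e^(4x).


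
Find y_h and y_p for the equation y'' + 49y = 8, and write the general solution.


Homogeneous part: r² + 49 = 0 ⇒ r = ±7i, so y_h = C₁cos(7x) + C₂sin(7x).
Try constant y_p = A; plug in: 49A = 8 ⇒ A = 8/49.
General solution: y = C₁cos(7x) + C₂sin(7x) + 8/49.


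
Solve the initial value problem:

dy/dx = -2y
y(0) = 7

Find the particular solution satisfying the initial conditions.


General solution of y' = -2y is y = Ce^(-2x).
Apply y(0) = 7: C = 7.
Particular solution: y = 7e^(-2x).


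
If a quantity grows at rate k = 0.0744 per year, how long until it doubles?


Exponential growth: P(t) = P₀ e^(0.0744t). Set P(t)/P₀ = 2: e^(0.0744t) = 2.
Solve: t = ln(2)/0.0744 ≈ 9.32 years.


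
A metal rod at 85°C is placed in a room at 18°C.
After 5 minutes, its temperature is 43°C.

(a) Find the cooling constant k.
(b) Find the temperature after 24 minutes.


Newton's law: T(t) = T_a + (T₀ - T_a)e^(-kt).
(a) Use T(5) = 43: (43 - 18)/(85 - 18) = e^(-k·5), so k = -ln(0.373)/5 ≈ 0.1972.
(b) Apply k to t = 24: T(24) = 18 + (67)e^(-4.732) ≈ 18.6°C.


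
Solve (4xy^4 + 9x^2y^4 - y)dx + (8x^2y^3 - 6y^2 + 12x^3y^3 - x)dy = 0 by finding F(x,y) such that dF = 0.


Check exactness: ∂M/∂y = 16xy^3 + 36x^2y^3 - 1 and ∂N/∂x = 16xy^3 + 36x^2y^3 - 1; equal, so the equation is exact.
Integrate M with respect to x (treating y as constant): ∫M dx = 2x^2y^4 + 3x^3y^4 - xy + h(y).
Differentiate w.r.t. y and set equal to N: the x-dependent terms already match, leaving h'(y) = -6y^2. Integrate: h(y) = -2y^3.
So F(x,y) = 2x^2y^4 - 2y^3 + 3x^3y^4 - xy.
General solution: 2x^2y^4 - 2y^3 + 3x^3y^4 - xy = C.


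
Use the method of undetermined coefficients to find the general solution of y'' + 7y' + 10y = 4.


Characteristic roots of r² + 7r + 10 = 0 are -5, -2.
y_h = C₁e^(-5x) + C₂e^(-2x).
Constant forcing; try y_p = A. Then 10A = 4 ⇒ A = 2/5.
General solution: y = C₁e^(-5x) + C₂e^(-2x) + 2/5.


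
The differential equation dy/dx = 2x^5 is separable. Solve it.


Integrate both sides with respect to x: y = ∫ 2x^5 dx = (1/3)x^6 + C.


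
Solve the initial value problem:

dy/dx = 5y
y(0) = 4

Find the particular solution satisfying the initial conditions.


General solution of y' = 5y is y = Ce^(5x).
Apply y(0) = 4: C = 4.
Particular solution: y = 4e^(5x).


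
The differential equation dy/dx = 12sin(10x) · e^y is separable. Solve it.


Separate: e^(-y) dy = 12sin(10x) dx.
Integrate: -e^(-y) = -(6/5)cos(10x) + C₀.
Rearrange: e^(-y) = (6/5)cos(10x) + C.


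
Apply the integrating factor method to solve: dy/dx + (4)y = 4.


P(x) = 4, Q(x) = 4; integrating factor μ = e^(4x).
(μ y)' = 4e^(4x) ⇒ μ y = e^(4x) + C.
Divide by μ: y = 1 + Ce^(-4x).


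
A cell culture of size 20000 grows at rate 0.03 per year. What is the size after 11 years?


The ODE dP/dt = 0.03P has solution P(t) = P(0)e^(0.03t).
Substitute P(0) = 20000 and t = 11: P(11) = 20000 e^(0.33) ≈ 27819.


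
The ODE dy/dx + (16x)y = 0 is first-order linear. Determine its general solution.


P(x) = 16x ⇒ μ = e^(8x²).
Q(x) = 0 so μ y is constant: y = Ce^(-8x²).


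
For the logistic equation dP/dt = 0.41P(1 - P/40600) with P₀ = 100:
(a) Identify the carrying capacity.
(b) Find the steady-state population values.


Logistic ODE dP/dt = 0.41P(1 - P/40600) has equilibria where dP/dt = 0, i.e. P = 0 or P = 40600.
The coefficient (1 - P/K) = 0 when P = K, identifying K = 40600 as the carrying capacity.
(a) K = 40600; (b) equilibria P = 0 and P = 40600.


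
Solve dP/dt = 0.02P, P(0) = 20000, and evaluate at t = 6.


The ODE dP/dt = 0.02P has solution P(t) = P(0)e^(0.02t).
Substitute P(0) = 20000 and t = 6: P(6) = 20000 e^(0.12) ≈ 22550.


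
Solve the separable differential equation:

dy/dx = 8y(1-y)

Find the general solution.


Separate: dy/[y(1-y)] = 8 dx.
Partial fractions: 1/[y(1-y)] = 1/y + 1/(1-y).
Integrate: ln|y/(1-y)| = 8x + C₀.
Solve for y: y = 1/(1 + Ce^(-8x)).


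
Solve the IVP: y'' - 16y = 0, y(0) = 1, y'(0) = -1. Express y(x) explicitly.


Characteristic roots of r² - 16 = 0 are -4, 4.
General solution y = c₁ e^(-4x) + c₂ e^(4x).
Apply y(0) = 1: c₁ + c₂ = 1. Apply y'(0) = -1: -4 c₁ + 4 c₂ = -1.
Solve: c₁ = 5/8, c₂ = 3/8.
Particular solution: y = (5/8)e^(-4x) + (3/8)e^(4x).


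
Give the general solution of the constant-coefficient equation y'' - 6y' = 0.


Characteristic equation: r² - 6r = 0.
Factor: (r - 6)(r - 0) = 0 ⇒ r = 6, 0 (distinct real).
General solution: y = C₁e^(6x) + C₂.


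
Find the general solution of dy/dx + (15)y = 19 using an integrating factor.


P(x) = 15, Q(x) = 19; integrating factor μ = e^(15x).
(μ y)' = 19e^(15x) ⇒ μ y = (19/15)e^(15x) + C.
Divide by μ: y = 19/15 + Ce^(-15x).


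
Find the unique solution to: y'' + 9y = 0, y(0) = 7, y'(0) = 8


Characteristic roots of r² + 9 = 0 are ±3i, so y = C₁cos(3x) + C₂sin(3x).
Apply y(0) = 7: C₁ = 7. Differentiate and apply y'(0) = 8: 3·C₂ = 8, so C₂ = 8/3.
Particular solution: y = 7cos(3x) + (8/3)sin(3x).


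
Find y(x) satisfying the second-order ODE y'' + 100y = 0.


Characteristic equation: r² + 100 = 0.
Discriminant is negative; roots r = 0 ± 10i (complex conjugate pair).
General solution uses e^(α x)(C₁ cos(β x) + C₂ sin(β x)): y = C₁cos(10x) + C₂sin(10x).


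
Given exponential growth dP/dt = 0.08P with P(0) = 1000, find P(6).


The ODE dP/dt = 0.08P has solution P(t) = P(0)e^(0.08t).
Substitute P(0) = 1000 and t = 6: P(6) = 1000 e^(0.48) ≈ 1616.


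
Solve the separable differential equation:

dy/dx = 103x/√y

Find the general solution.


Separate: √y dy = 103x dx.
Integrate: (2/3)y^(3/2) = (103/2)x² + C.


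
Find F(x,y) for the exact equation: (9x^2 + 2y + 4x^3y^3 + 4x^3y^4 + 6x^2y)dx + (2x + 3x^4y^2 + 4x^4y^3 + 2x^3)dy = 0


Check exactness: ∂M/∂y = 2 + 12x^3y^2 + 16x^3y^3 + 6x^2 and ∂N/∂x = 2 + 12x^3y^2 + 16x^3y^3 + 6x^2; equal, so the equation is exact.
Integrate M with respect to x (treating y as constant): ∫M dx = 3x^3 + 2xy + x^4y^3 + x^4y^4 + 2x^3y + h(y).
Differentiate w.r.t. y and set equal to N: all terms match, so h'(y) = 0 and h is a constant absorbed into C.
General solution: 3x^3 + 2xy + x^4y^3 + x^4y^4 + 2x^3y = C.


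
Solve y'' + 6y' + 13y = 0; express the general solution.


Characteristic equation: r² + 6r + 13 = 0.
Discriminant is negative; roots r = -3 ± 2i (complex conjugate pair).
General solution uses e^(α x)(C₁ cos(β x) + C₂ sin(β x)): y = e^(-3x)(C₁cos(2x) + C₂sin(2x)).


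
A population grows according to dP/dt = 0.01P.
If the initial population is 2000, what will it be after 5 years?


The ODE dP/dt = 0.01P has solution P(t) = P(0)e^(0.01t).
Substitute P(0) = 2000 and t = 5: P(5) = 2000 e^(0.05) ≈ 2103.


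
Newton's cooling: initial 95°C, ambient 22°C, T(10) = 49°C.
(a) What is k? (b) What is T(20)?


Newton's law: T(t) = T_a + (T₀ - T_a)e^(-kt).
(a) Use T(10) = 49: (49 - 22)/(95 - 22) = e^(-k·10), so k = -ln(0.370)/10 ≈ 0.0995.
(b) Apply k to t = 20: T(20) = 22 + (73)e^(-1.989) ≈ 32.0°C.


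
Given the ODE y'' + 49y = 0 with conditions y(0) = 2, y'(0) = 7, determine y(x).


Characteristic roots of r² + 49 = 0 are ±7i, so y = C₁cos(7x) + C₂sin(7x).
Apply y(0) = 2: C₁ = 2. Differentiate and apply y'(0) = 7: 7·C₂ = 7, so C₂ = 1.
Particular solution: y = 2cos(7x) + sin(7x).


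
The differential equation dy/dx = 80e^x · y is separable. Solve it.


Separate variables: dy/y = 80e^x dx.
Integrate: ln|y| = 80e^x + C₀.
Exponentiate: y = Ce^(80e^x).


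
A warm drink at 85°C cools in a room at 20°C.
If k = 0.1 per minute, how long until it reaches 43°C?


From T(t) = T_a + (T₀ - T_a)e^(-kt), set T(t) = 43:
(43 - 20) / (85 - 20) = e^(-0.1t), so t = -ln(0.354)/0.1 ≈ 10.4 minutes.


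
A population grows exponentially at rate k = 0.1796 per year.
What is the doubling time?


Exponential growth: P(t) = P₀ e^(0.1796t). Set P(t)/P₀ = 2: e^(0.1796t) = 2.
Solve: t = ln(2)/0.1796 ≈ 3.86 years.


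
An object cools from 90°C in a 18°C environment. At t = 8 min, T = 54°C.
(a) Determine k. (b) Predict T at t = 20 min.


Newton's law: T(t) = T_a + (T₀ - T_a)e^(-kt).
(a) Use T(8) = 54: (54 - 18)/(90 - 18) = e^(-k·8), so k = -ln(0.500)/8 ≈ 0.0866.
(b) Apply k to t = 20: T(20) = 18 + (72)e^(-1.733) ≈ 30.7°C.


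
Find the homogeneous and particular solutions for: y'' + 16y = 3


Homogeneous part: r² + 16 = 0 ⇒ r = ±4i, so y_h = C₁cos(4x) + C₂sin(4x).
Try constant y_p = A; plug in: 16A = 3 ⇒ A = 3/16.
General solution: y = C₁cos(4x) + C₂sin(4x) + 3/16.


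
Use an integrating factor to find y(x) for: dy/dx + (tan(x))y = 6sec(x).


P(x) = tan(x) ⇒ μ = e^(∫tan(x)dx) = sec(x).
(sec(x) y)' = 6sec²(x) ⇒ sec(x) y = 6tan(x) + C.
Multiply by cos(x): y = 6sin(x) + C·cos(x).


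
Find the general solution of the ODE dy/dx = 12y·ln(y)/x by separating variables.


Separate: dy/[y ln(y)] = 12 dx/x.
Substitute u = ln(y): du/u = 12 dx/x.
Integrate: ln|ln(y)| = 12ln|x| + C₀, hence ln(y) = C·x^12.


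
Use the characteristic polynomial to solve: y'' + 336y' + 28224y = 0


Characteristic equation: r² + 336r + 28224 = 0, i.e. (r + 168)² = 0.
Repeated root r = -168; include an x factor for the second linearly independent solution.
General solution: y = (C₁ + C₂x)e^(-168x).


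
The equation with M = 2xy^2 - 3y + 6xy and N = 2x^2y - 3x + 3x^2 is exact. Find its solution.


Check exactness: ∂M/∂y = 4xy - 3 + 6x and ∂N/∂x = 4xy - 3 + 6x; equal, so the equation is exact.
Integrate M with respect to x (treating y as constant): ∫M dx = x^2y^2 - 3xy + 3x^2y + h(y).
Differentiate w.r.t. y and set equal to N: all terms match, so h'(y) = 0 and h is a constant absorbed into C.
General solution: x^2y^2 - 3xy + 3x^2y = C.


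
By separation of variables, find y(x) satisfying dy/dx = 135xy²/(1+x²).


Separate: dy/y² = 135x/(1+x²) dx.
Integrate LHS: ∫ dy/y² = -1/y.
Integrate RHS via u = 1+x²: (135/2)ln(1+x²) + C.
Result: -1/y = (135/2)ln(1+x²) + C.


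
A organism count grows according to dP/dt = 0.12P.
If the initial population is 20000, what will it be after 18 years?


The ODE dP/dt = 0.12P has solution P(t) = P(0)e^(0.12t).
Substitute P(0) = 20000 and t = 18: P(18) = 20000 e^(2.16) ≈ 173423.


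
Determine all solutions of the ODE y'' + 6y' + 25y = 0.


Characteristic equation: r² + 6r + 25 = 0.
Discriminant is negative; roots r = -3 ± 4i (complex conjugate pair).
General solution uses e^(α x)(C₁ cos(β x) + C₂ sin(β x)): y = e^(-3x)(C₁cos(4x) + C₂sin(4x)).


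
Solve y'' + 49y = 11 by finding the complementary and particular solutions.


Homogeneous part: r² + 49 = 0 ⇒ r = ±7i, so y_h = C₁cos(7x) + C₂sin(7x).
Try constant y_p = A; plug in: 49A = 11 ⇒ A = 11/49.
General solution: y = C₁cos(7x) + C₂sin(7x) + 11/49.


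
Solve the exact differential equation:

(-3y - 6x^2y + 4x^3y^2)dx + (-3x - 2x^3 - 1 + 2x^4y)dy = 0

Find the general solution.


Check exactness: ∂M/∂y = -3 - 6x^2 + 8x^3y and ∂N/∂x = -3 - 6x^2 + 8x^3y; equal, so the equation is exact.
Integrate M with respect to x (treating y as constant): ∫M dx = -3xy - 2x^3y + x^4y^2 + h(y).
Differentiate w.r.t. y and set equal to N: the x-dependent terms already match, leaving h'(y) = -1. Integrate: h(y) = -y.
So F(x,y) = -3xy - 2x^3y - y + x^4y^2.
General solution: -3xy - 2x^3y - y + x^4y^2 = C.


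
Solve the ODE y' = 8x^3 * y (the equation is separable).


Separate variables: dy/y = 8x^3 dx.
Integrate: ln|y| = 2x^4 + C₀.
Exponentiate: y = Ce^(2x^4).


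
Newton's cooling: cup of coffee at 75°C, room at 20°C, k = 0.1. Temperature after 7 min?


Newton's law: dT/dt = -k(T - T_a) has solution T(t) = T_a + (T₀ - T_a)e^(-kt).
Plug in T_a = 20, T₀ = 75, k = 0.1, t = 7: T(7) = 20 + (55)e^(-0.70) ≈ 47.3°C.


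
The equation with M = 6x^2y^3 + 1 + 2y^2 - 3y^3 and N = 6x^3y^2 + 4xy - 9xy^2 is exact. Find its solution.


Check exactness: ∂M/∂y = 18x^2y^2 + 4y - 9y^2 and ∂N/∂x = 18x^2y^2 + 4y - 9y^2; equal, so the equation is exact.
Integrate M with respect to x (treating y as constant): ∫M dx = 2x^3y^3 + x + 2xy^2 - 3xy^3 + h(y).
Differentiate w.r.t. y and set equal to N: all terms match, so h'(y) = 0 and h is a constant absorbed into C.
General solution: 2x^3y^3 + x + 2xy^2 - 3xy^3 = C.


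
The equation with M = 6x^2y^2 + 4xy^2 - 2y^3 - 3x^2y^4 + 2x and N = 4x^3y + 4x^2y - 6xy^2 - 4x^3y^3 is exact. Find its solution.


Check exactness: ∂M/∂y = 12x^2y + 8xy - 6y^2 - 12x^2y^3 and ∂N/∂x = 12x^2y + 8xy - 6y^2 - 12x^2y^3; equal, so the equation is exact.
Integrate M with respect to x (treating y as constant): ∫M dx = 2x^3y^2 + 2x^2y^2 - 2xy^3 - x^3y^4 + x^2 + h(y).
Differentiate w.r.t. y and set equal to N: all terms match, so h'(y) = 0 and h is a constant absorbed into C.
General solution: 2x^3y^2 + 2x^2y^2 - 2xy^3 - x^3y^4 + x^2 = C.


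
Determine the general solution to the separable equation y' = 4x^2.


Integrate both sides with respect to x: y = ∫ 4x^2 dx = (4/3)x^3 + C.


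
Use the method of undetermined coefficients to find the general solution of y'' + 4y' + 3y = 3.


Characteristic roots of r² + 4r + 3 = 0 are -1, -3.
y_h = C₁e^(-x) + C₂e^(-3x).
Constant forcing; try y_p = A. Then 3A = 3 ⇒ A = 1.
General solution: y = C₁e^(-x) + C₂e^(-3x) + 1.


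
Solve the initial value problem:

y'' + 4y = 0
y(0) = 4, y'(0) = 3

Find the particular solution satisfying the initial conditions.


Characteristic roots of r² + 4 = 0 are ±2i, so y = C₁cos(2x) + C₂sin(2x).
Apply y(0) = 4: C₁ = 4. Differentiate and apply y'(0) = 3: 2·C₂ = 3, so C₂ = 3/2.
Particular solution: y = 4cos(2x) + (3/2)sin(2x).


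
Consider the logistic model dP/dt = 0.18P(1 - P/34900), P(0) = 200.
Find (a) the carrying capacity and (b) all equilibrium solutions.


Logistic ODE dP/dt = 0.18P(1 - P/34900) has equilibria where dP/dt = 0, i.e. P = 0 or P = 34900.
The coefficient (1 - P/K) = 0 when P = K, identifying K = 34900 as the carrying capacity.
(a) K = 34900; (b) equilibria P = 0 and P = 34900.


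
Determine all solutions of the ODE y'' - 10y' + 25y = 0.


Characteristic equation: r² - 10r + 25 = 0, i.e. (r - 5)² = 0.
Repeated root r = 5; include an x factor for the second linearly independent solution.
General solution: y = (C₁ + C₂x)e^(5x).


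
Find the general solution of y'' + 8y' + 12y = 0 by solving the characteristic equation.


Characteristic equation: r² + 8r + 12 = 0.
Factor: (r + 2)(r + 6) = 0 ⇒ r = -2, -6 (distinct real).
General solution: y = C₁e^(-2x) + C₂e^(-6x).


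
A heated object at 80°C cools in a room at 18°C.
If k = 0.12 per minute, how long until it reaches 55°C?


From T(t) = T_a + (T₀ - T_a)e^(-kt), set T(t) = 55:
(55 - 18) / (80 - 18) = e^(-0.12t), so t = -ln(0.597)/0.12 ≈ 4.3 minutes.


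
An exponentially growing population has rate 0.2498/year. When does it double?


Exponential growth: P(t) = P₀ e^(0.2498t). Set P(t)/P₀ = 2: e^(0.2498t) = 2.
Solve: t = ln(2)/0.2498 ≈ 2.77 years.


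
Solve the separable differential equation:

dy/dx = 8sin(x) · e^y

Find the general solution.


Separate: e^(-y) dy = 8sin(x) dx.
Integrate: -e^(-y) = -8cos(x) + C₀.
Rearrange: e^(-y) = 8cos(x) + C.


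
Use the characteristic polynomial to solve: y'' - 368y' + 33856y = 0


Characteristic equation: r² - 368r + 33856 = 0, i.e. (r - 184)² = 0.
Repeated root r = 184; include an x factor for the second linearly independent solution.
General solution: y = (C₁ + C₂x)e^(184x).


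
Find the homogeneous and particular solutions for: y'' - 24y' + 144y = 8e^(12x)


Characteristic polynomial (r - 12)² = 0; repeated root r = 12.
y_h = (C₁ + C₂x)e^(12x). Forcing matches the repeated root (resonance), so try y_p = Ax² e^(12x).
Substitute and solve for A: 2A = 8, so A = 4.
General solution: y = (C₁ + C₂x + 4x²)e^(12x).


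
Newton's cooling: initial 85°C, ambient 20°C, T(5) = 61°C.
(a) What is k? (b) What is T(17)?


Newton's law: T(t) = T_a + (T₀ - T_a)e^(-kt).
(a) Use T(5) = 61: (61 - 20)/(85 - 20) = e^(-k·5), so k = -ln(0.631)/5 ≈ 0.0922.
(b) Apply k to t = 17: T(17) = 20 + (65)e^(-1.567) ≈ 33.6°C.


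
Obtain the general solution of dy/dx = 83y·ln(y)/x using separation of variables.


Separate: dy/[y ln(y)] = 83 dx/x.
Substitute u = ln(y): du/u = 83 dx/x.
Integrate: ln|ln(y)| = 83ln|x| + C₀, hence ln(y) = C·x^83.


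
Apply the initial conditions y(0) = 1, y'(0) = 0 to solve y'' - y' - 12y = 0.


Characteristic roots of r² - r - 12 = 0 are 4, -3.
General solution y = c₁ e^(4x) + c₂ e^(-3x).
Apply y(0) = 1: c₁ + c₂ = 1. Apply y'(0) = 0: 4 c₁ - 3 c₂ = 0.
Solve: c₁ = 3/7, c₂ = 4/7.
Particular solution: y = (3/7)e^(4x) + (4/7)e^(-3x).


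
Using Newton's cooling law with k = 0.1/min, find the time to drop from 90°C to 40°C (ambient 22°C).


From T(t) = T_a + (T₀ - T_a)e^(-kt), set T(t) = 40:
(40 - 22) / (90 - 22) = e^(-0.1t), so t = -ln(0.265)/0.1 ≈ 13.3 minutes.


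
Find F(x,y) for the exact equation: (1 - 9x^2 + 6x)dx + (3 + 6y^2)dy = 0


Check exactness: ∂M/∂y = 0 and ∂N/∂x = 0; equal, so the equation is exact.
Integrate M with respect to x (treating y as constant): ∫M dx = x - 3x^3 + 3x^2 + h(y).
Differentiate w.r.t. y and set equal to N: the x-dependent terms already match, leaving h'(y) = 3 + 6y^2. Integrate: h(y) = 3y + 2y^3.
So F(x,y) = x + 3y + 2y^3 - 3x^3 + 3x^2.
General solution: x + 3y + 2y^3 - 3x^3 + 3x^2 = C.


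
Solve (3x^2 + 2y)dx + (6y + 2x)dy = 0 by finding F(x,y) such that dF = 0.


Check exactness: ∂M/∂y = 2 and ∂N/∂x = 2; equal, so the equation is exact.
Integrate M with respect to x (treating y as constant): ∫M dx = x^3 + 2xy + h(y).
Differentiate w.r.t. y and set equal to N: the x-dependent terms already match, leaving h'(y) = 6y. Integrate: h(y) = 3y^2.
So F(x,y) = 3y^2 + x^3 + 2xy.
General solution: 3y^2 + x^3 + 2xy = C.


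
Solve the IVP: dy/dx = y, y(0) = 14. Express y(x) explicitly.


General solution of y' = y is y = Ce^(x).
Apply y(0) = 14: C = 14.
Particular solution: y = 14e^(x).


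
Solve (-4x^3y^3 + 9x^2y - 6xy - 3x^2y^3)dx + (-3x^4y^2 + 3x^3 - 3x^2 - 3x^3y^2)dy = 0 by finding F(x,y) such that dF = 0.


Check exactness: ∂M/∂y = -12x^3y^2 + 9x^2 - 6x - 9x^2y^2 and ∂N/∂x = -12x^3y^2 + 9x^2 - 6x - 9x^2y^2; equal, so the equation is exact.
Integrate M with respect to x (treating y as constant): ∫M dx = -x^4y^3 + 3x^3y - 3x^2y - x^3y^3 + h(y).
Differentiate w.r.t. y and set equal to N: all terms match, so h'(y) = 0 and h is a constant absorbed into C.
General solution: -x^4y^3 + 3x^3y - 3x^2y - x^3y^3 = C.


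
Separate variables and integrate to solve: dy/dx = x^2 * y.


Separate variables: dy/y = x^2 dx.
Integrate: ln|y| = (1/3)x^3 + C₀.
Exponentiate: y = Ce^((1/3)x^3).


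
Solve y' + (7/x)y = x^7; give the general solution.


P(x) = 7/x ⇒ μ = x^7.
(x^7 y)' = x^14 ⇒ x^7 y = x^15/(15) + C.
Solve for y: y = (1/15)x^8 + C/x^7.


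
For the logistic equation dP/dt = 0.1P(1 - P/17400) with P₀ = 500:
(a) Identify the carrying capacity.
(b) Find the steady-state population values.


Logistic ODE dP/dt = 0.1P(1 - P/17400) has equilibria where dP/dt = 0, i.e. P = 0 or P = 17400.
The coefficient (1 - P/K) = 0 when P = K, identifying K = 17400 as the carrying capacity.
(a) K = 17400; (b) equilibria P = 0 and P = 17400.


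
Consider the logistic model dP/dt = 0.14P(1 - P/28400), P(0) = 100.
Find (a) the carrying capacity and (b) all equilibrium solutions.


Logistic ODE dP/dt = 0.14P(1 - P/28400) has equilibria where dP/dt = 0, i.e. P = 0 or P = 28400.
The coefficient (1 - P/K) = 0 when P = K, identifying K = 28400 as the carrying capacity.
(a) K = 28400; (b) equilibria P = 0 and P = 28400.


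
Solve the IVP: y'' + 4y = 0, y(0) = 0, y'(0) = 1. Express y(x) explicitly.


Characteristic roots of r² + 4 = 0 are ±2i, so y = C₁cos(2x) + C₂sin(2x).
Apply y(0) = 0: C₁ = 0. Differentiate and apply y'(0) = 1: 2·C₂ = 1, so C₂ = 1/2.
Particular solution: y = (1/2)sin(2x).


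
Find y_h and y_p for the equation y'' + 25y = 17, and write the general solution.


Homogeneous part: r² + 25 = 0 ⇒ r = ±5i, so y_h = C₁cos(5x) + C₂sin(5x).
Try constant y_p = A; plug in: 25A = 17 ⇒ A = 17/25.
General solution: y = C₁cos(5x) + C₂sin(5x) + 17/25.


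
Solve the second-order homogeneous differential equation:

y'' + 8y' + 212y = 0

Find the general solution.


Characteristic equation: r² + 8r + 212 = 0.
Discriminant is negative; roots r = -4 ± 14i (complex conjugate pair).
General solution uses e^(α x)(C₁ cos(β x) + C₂ sin(β x)): y = e^(-4x)(C₁cos(14x) + C₂sin(14x)).


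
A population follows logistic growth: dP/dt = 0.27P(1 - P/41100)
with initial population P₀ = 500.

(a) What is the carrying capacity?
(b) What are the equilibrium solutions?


Logistic ODE dP/dt = 0.27P(1 - P/41100) has equilibria where dP/dt = 0, i.e. P = 0 or P = 41100.
The coefficient (1 - P/K) = 0 when P = K, identifying K = 41100 as the carrying capacity.
(a) K = 41100; (b) equilibria P = 0 and P = 41100.


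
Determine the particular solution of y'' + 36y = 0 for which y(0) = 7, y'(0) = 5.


Characteristic roots of r² + 36 = 0 are ±6i, so y = C₁cos(6x) + C₂sin(6x).
Apply y(0) = 7: C₁ = 7. Differentiate and apply y'(0) = 5: 6·C₂ = 5, so C₂ = 5/6.
Particular solution: y = 7cos(6x) + (5/6)sin(6x).


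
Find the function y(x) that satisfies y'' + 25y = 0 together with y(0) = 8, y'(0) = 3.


Characteristic roots of r² + 25 = 0 are ±5i, so y = C₁cos(5x) + C₂sin(5x).
Apply y(0) = 8: C₁ = 8. Differentiate and apply y'(0) = 3: 5·C₂ = 3, so C₂ = 3/5.
Particular solution: y = 8cos(5x) + (3/5)sin(5x).


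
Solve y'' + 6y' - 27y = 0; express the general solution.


Characteristic equation: r² + 6r - 27 = 0.
Factor: (r + 9)(r - 3) = 0 ⇒ r = -9, 3 (distinct real).
General solution: y = C₁e^(-9x) + C₂e^(3x).


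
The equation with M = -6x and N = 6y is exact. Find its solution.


Check exactness: ∂M/∂y = 0 and ∂N/∂x = 0; equal, so the equation is exact.
Integrate M with respect to x (treating y as constant): ∫M dx = -3x^2 + h(y).
Differentiate w.r.t. y and set equal to N: the x-dependent terms already match, leaving h'(y) = 6y. Integrate: h(y) = 3y^2.
So F(x,y) = -3x^2 + 3y^2.
General solution: -3x^2 + 3y^2 = C.


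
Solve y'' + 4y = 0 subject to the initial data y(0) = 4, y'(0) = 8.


Characteristic roots of r² + 4 = 0 are ±2i, so y = C₁cos(2x) + C₂sin(2x).
Apply y(0) = 4: C₁ = 4. Differentiate and apply y'(0) = 8: 2·C₂ = 8, so C₂ = 4.
Particular solution: y = 4cos(2x) + 4sin(2x).


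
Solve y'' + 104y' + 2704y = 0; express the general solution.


Characteristic equation: r² + 104r + 2704 = 0, i.e. (r + 52)² = 0.
Repeated root r = -52; include an x factor for the second linearly independent solution.
General solution: y = (C₁ + C₂x)e^(-52x).


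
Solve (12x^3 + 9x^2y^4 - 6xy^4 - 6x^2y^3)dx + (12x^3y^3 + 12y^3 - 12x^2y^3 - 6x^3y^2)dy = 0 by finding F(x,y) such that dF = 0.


Check exactness: ∂M/∂y = 36x^2y^3 - 24xy^3 - 18x^2y^2 and ∂N/∂x = 36x^2y^3 - 24xy^3 - 18x^2y^2; equal, so the equation is exact.
Integrate M with respect to x (treating y as constant): ∫M dx = 3x^4 + 3x^3y^4 - 3x^2y^4 - 2x^3y^3 + h(y).
Differentiate w.r.t. y and set equal to N: the x-dependent terms already match, leaving h'(y) = 12y^3. Integrate: h(y) = 3y^4.
So F(x,y) = 3x^4 + 3x^3y^4 + 3y^4 - 3x^2y^4 - 2x^3y^3.
General solution: 3x^4 + 3x^3y^4 + 3y^4 - 3x^2y^4 - 2x^3y^3 = C.


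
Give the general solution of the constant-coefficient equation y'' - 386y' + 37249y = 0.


Characteristic equation: r² - 386r + 37249 = 0, i.e. (r - 193)² = 0.
Repeated root r = 193; include an x factor for the second linearly independent solution.
General solution: y = (C₁ + C₂x)e^(193x).


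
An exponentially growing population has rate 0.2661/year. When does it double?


Exponential growth: P(t) = P₀ e^(0.2661t). Set P(t)/P₀ = 2: e^(0.2661t) = 2.
Solve: t = ln(2)/0.2661 ≈ 2.60 years.


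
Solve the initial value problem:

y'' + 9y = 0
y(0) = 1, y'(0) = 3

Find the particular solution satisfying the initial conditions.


Characteristic roots of r² + 9 = 0 are ±3i, so y = C₁cos(3x) + C₂sin(3x).
Apply y(0) = 1: C₁ = 1. Differentiate and apply y'(0) = 3: 3·C₂ = 3, so C₂ = 1.
Particular solution: y = cos(3x) + sin(3x).


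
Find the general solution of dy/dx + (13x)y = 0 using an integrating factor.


P(x) = 13x ⇒ μ = e^((13/2)x²).
Q(x) = 0 so μ y is constant: y = Ce^(-(13/2)x²).


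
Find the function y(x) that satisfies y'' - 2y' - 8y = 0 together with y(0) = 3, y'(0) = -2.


Characteristic roots of r² - 2r - 8 = 0 are -2, 4.
General solution y = c₁ e^(-2x) + c₂ e^(4x).
Apply y(0) = 3: c₁ + c₂ = 3. Apply y'(0) = -2: -2 c₁ + 4 c₂ = -2.
Solve: c₁ = 7/3, c₂ = 2/3.
Particular solution: y = (7/3)e^(-2x) + (2/3)e^(4x).


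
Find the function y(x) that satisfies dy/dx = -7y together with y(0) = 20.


General solution of y' = -7y is y = Ce^(-7x).
Apply y(0) = 20: C = 20.
Particular solution: y = 20e^(-7x).


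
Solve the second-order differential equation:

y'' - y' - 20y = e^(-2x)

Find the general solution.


Characteristic roots of r² - r - 20 = 0 are 5, -4.
y_h = C₁e^(5x) + C₂e^(-4x).
Forcing exponent -2 is not a characteristic root; try y_p = Ae^(-2x).
Substitute: A·(4 + (-1)·-2 + (-20)) = A·-14 = 1, so A = -1/14.
General solution: y = C₁e^(5x) + C₂e^(-4x) - (1/14)e^(-2x).


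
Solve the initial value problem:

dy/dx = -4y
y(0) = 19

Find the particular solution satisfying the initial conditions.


General solution of y' = -4y is y = Ce^(-4x).
Apply y(0) = 19: C = 19.
Particular solution: y = 19e^(-4x).


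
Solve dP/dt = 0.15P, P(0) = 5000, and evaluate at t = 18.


The ODE dP/dt = 0.15P has solution P(t) = P(0)e^(0.15t).
Substitute P(0) = 5000 and t = 18: P(18) = 5000 e^(2.70) ≈ 74399.


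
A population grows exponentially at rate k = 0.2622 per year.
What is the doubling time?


Exponential growth: P(t) = P₀ e^(0.2622t). Set P(t)/P₀ = 2: e^(0.2622t) = 2.
Solve: t = ln(2)/0.2622 ≈ 2.64 years.
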